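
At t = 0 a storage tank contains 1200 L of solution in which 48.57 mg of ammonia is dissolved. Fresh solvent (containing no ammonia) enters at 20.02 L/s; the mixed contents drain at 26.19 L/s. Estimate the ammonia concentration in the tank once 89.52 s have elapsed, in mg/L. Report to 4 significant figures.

Let m(t) be the amount of ammonia. Volume: V(t) = V₀ + (Q_in − Q_out) t = 1200 − 6.17000 t; V(89.52) = 647.662 L.
No ammonia enters, so dm/dt = −Q_out · (m/V).
Separate: dm/m = −Q_out dt/V(t) ⇒ ln(m/m₀) = −(Q_out/(Q_in−Q_out)) ln(V/V₀).
m = m₀ (V₀/V)^(Q_out/(Q_in−Q_out)) = 48.57 × (1200/647.662)^(-4.24473) = 3.54396 mg.
C = m/V = 3.54396/647.662 = 0.00547192 mg/L.

0.005472 mg/L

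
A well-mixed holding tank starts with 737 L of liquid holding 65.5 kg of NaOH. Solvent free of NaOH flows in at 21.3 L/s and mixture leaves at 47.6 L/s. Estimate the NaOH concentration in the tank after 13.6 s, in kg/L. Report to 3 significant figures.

Total volume: dV/dt = Q_in − Q_out = -26.300 L/s, so V(t) = 737 − 26.300 t and V(13.6) = 379.32 L.
No NaOH enters, so dm/dt = −Q_out · (m/V).
Separate: dm/m = −Q_out dt/V(t) ⇒ ln(m/m₀) = −(Q_out/(Q_in−Q_out)) ln(V/V₀).
m = m₀ (V₀/V)^(Q_out/(Q_in−Q_out)) = 65.5 × (737/379.32)^(-1.8099) = 19.686 kg.
C = m/V = 19.686/379.32 = 0.051898 kg/L.

0.0519 kg/L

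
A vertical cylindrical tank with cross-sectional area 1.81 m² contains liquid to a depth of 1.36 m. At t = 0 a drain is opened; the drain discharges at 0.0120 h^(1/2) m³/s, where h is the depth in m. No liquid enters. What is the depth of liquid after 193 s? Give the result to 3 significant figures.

0.277 m

Unsteady balance on liquid volume: A dh/dt = −0.0120 √h.
Separate and integrate: 2(√h − √h₀) = −(0.0120/A) t.
√h = √1.36 − 0.0120·193/(2·1.81) = 1.1662 − 0.63978 = 0.52641.
h = 0.52641² = 0.27711 m.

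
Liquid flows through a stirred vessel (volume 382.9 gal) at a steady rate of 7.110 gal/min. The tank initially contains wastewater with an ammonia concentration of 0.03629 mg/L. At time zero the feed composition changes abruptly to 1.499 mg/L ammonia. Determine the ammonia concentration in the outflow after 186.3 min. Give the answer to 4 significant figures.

Transient balance on the dissolved component: V dC/dt = Q(C_in − C).
Time constant τ = V/Q = 382.9/7.110 = 53.8537 min.
Solution: C(t) = C_in + (C₀ − C_in) e^(−t/τ).
C(186.3) = 1.499 + (0.03629 − 1.499)·e^(−186.3/53.8537) = 1.499 + (-1.46271)·0.0314496 = 1.45300 mg/L.

1.453 mg/L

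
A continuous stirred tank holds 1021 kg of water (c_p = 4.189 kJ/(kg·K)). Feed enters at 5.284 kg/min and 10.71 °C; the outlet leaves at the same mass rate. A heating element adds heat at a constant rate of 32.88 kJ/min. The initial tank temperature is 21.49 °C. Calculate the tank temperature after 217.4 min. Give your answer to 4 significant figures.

15.21 °C

First-law balance (no shaft work): M c_p dT/dt = ṁ c_p (T_in − T) + 32.88.
Rearrange: dT/dt = (T_ss − T)/τ with τ = M/ṁ = 193.225 min and T_ss = T_in + Q̇/(ṁ c_p) = 12.1955 °C.
Solution: T(t) = T_ss + (T₀ − T_ss) e^(−t/τ).
T(217.4) = 12.1955 + (9.29455)·e^(−217.4/193.225) = 12.1955 + (9.29455)·0.324615 = 15.2126 °C.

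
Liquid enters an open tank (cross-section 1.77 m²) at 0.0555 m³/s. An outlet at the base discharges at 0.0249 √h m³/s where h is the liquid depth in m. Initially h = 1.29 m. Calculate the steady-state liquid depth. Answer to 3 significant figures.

4.97 m

A dh/dt = Q_in − 0.0249 √h. Steady state requires inflow = outflow:
Q_in = 0.0249 √h_ss ⇒ √h_ss = 0.0555/0.0249 = 2.2289.
h_ss = 2.2289² = 4.9681 m. (Since h₀ = 1.29 m < h_ss, the level will rise toward this value.)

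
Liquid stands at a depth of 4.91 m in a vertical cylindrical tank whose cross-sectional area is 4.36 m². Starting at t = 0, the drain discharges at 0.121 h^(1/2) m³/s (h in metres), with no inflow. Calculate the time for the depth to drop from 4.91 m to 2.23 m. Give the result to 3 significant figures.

52.1 s

Mass balance (ρ constant): A dh/dt = −0.121 √h.
∫ h^(−1/2) dh = −(0.121/A) ∫ dt, giving 2√h = 2√h₀ − (0.121/A) t.
t = 2A(√h₀ − √h)/0.121 = 2·4.36·(√4.91 − √2.23)/0.121
  = 8.7200 × (2.2159 − 1.4933) / 0.121 = 52.070 s.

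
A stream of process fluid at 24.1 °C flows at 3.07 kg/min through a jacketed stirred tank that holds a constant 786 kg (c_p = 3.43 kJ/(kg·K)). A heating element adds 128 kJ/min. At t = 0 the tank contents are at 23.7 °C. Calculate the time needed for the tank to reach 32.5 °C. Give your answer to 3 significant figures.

M c_p dT/dt = ṁ c_p (T_in − T) + Q̇.
τ = M/ṁ = 256.03 min; T_ss = T_in + Q̇/(ṁ c_p) = 36.256 °C.
T(t) = T_ss + (T₀ − T_ss) e^(−t/τ). Set T = 32.5:
e^(−t/τ) = (32.5 − 36.256)/(23.7 − 36.256) = 0.29912
t = −256.03 · ln(0.29912) = 309.00 min.

309 min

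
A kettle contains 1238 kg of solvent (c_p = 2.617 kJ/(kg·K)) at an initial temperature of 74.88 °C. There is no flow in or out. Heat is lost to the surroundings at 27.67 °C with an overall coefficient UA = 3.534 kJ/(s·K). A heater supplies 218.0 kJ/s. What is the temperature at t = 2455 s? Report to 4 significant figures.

M c_p dT/dt = −UA(T − T_amb) + Q̇.
dT/dt = (T_ss − T)/τ with T_ss = T_amb + Q̇/UA = 27.67 + 218.0/3.534 = 89.3565 °C, τ = M c_p/UA = 1238·2.617/3.534 = 916.765 s.
This is linear first-order; T(t) = T_ss + (T₀ − T_ss) e^(−t/τ).
T(2455) = 89.3565 + (-14.4765)·0.0687076 = 88.3618 °C.

88.36 °C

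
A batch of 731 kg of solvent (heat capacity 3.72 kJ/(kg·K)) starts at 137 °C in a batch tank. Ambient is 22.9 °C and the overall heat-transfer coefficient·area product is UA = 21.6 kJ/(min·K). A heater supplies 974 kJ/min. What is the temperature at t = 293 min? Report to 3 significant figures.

M c_p dT/dt = −UA(T − T_amb) + Q̇.
dT/dt = (T_ss − T)/τ with T_ss = T_amb + Q̇/UA = 22.9 + 974/21.6 = 67.993 °C, τ = M c_p/UA = 731·3.72/21.6 = 125.89 min.
Solution: T(t) = T_ss + (T₀ − T_ss) e^(−t/τ).
T(293) = 67.993 + (69.007)·0.097554 = 74.725 °C.

74.7 °C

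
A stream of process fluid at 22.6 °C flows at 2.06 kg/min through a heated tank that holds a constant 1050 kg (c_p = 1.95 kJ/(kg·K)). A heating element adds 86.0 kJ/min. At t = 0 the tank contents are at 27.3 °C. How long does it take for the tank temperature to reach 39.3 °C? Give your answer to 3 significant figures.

M c_p dT/dt = ṁ c_p (T_in − T) + Q̇.
τ = M/ṁ = 509.71 min; T_ss = T_in + Q̇/(ṁ c_p) = 44.009 °C.
T(t) = T_ss + (T₀ − T_ss) e^(−t/τ). Set T = 39.3:
e^(−t/τ) = (39.3 − 44.009)/(27.3 − 44.009) = 0.28182
t = −509.71 · ln(0.28182) = 645.53 min.

646 min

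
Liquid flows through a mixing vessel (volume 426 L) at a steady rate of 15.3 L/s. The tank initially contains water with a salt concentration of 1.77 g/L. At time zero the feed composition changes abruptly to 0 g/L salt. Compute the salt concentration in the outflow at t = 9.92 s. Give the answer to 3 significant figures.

1.24 g/L

Species balance on the tank: V dC/dt = Q(C_in − C).
Time constant τ = V/Q = 426/15.3 = 27.843 s.
Integrating: C(t) = C_in + (C₀ − C_in) e^(−t/τ).
C(9.92) = 0 + (1.77 − 0)·e^(−9.92/27.843) = 0 + (1.7700)·0.70028 = 1.2395 g/L.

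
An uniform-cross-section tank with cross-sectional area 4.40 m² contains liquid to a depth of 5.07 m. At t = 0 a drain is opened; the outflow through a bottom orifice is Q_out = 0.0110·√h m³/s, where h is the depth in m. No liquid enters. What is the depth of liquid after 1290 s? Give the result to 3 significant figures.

0.409 m

Volume balance on the tank: A dh/dt = −0.0110 √h.
This is separable: 2 d(√h)/dt = −0.0110/A, so √h = √h₀ − (0.0110/(2A)) t.
√h = √5.07 − 0.0110·1290/(2·4.40) = 2.2517 − 1.6125 = 0.63917.
h = 0.63917² = 0.40853 m.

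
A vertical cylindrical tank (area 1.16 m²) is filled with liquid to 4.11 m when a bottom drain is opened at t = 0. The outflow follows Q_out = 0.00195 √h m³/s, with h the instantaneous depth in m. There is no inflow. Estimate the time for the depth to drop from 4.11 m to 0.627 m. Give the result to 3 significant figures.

A dh/dt = −Q_out = −0.00195 √h.
Separate and integrate: 2(√h − √h₀) = −(0.00195/A) t.
t = 2A(√h₀ − √h)/0.00195 = 2·1.16·(√4.11 − √0.627)/0.00195
  = 2.3200 × (2.0273 − 0.79183) / 0.00195 = 1469.9 s.

1470 s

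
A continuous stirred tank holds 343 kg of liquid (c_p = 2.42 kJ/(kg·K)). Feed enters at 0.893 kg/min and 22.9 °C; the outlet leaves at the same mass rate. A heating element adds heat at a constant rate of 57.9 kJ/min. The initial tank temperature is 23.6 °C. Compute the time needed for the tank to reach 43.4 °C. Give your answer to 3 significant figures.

M c_p dT/dt = ṁ c_p (T_in − T) + Q̇.
τ = M/ṁ = 384.10 min; T_ss = T_in + Q̇/(ṁ c_p) = 49.692 °C.
T(t) = T_ss + (T₀ − T_ss) e^(−t/τ). Set T = 43.4:
e^(−t/τ) = (43.4 − 49.692)/(23.6 − 49.692) = 0.24116
t = −384.10 · ln(0.24116) = 546.30 min.

546 min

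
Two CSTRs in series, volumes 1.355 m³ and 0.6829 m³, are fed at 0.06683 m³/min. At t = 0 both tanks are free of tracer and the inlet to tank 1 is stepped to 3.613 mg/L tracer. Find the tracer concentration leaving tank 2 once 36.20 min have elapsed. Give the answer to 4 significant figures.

Each tank obeys Vᵢ dCᵢ/dt = Q(Cᵢ₋₁ − Cᵢ), so τᵢ = Vᵢ/Q.
τ₁ = 1.355/0.06683 = 20.2753 min; τ₂ = 0.6829/0.06683 = 10.2185 min.
Tank 1: C₁ = C_in(1 − e^(−t/τ₁)). Tank 2 (τ₁ ≠ τ₂): C₂ = C_in[1 − (τ₁ e^(−t/τ₁) − τ₂ e^(−t/τ₂))/(τ₁ − τ₂)].
At t = 36.20: e^(−t/τ₁) = 0.167726, e^(−t/τ₂) = 0.0289378.
C₂ = 3.613·[1 − (20.2753·0.167726 − 10.2185·0.0289378)/(10.0569)] = 3.613·0.691255 = 2.49750 mg/L.

2.498 mg/L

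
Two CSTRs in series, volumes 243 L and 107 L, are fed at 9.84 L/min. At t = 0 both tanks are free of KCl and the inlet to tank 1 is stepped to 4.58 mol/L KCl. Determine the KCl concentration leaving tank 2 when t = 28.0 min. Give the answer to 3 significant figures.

Species balance on tank i: dCᵢ/dt = (Cᵢ₋₁ − Cᵢ)/τᵢ with τᵢ = Vᵢ/Q.
τ₁ = 243/9.84 = 24.695 min; τ₂ = 107/9.84 = 10.874 min.
Tank 1: C₁ = C_in(1 − e^(−t/τ₁)). Tank 2 (τ₁ ≠ τ₂): C₂ = C_in[1 − (τ₁ e^(−t/τ₁) − τ₂ e^(−t/τ₂))/(τ₁ − τ₂)].
At t = 28.0: e^(−t/τ₁) = 0.32180, e^(−t/τ₂) = 0.076157.
C₂ = 4.58·[1 − (24.695·0.32180 − 10.874·0.076157)/(13.821)] = 4.58·0.48494 = 2.2210 mol/L.

2.22 mol/L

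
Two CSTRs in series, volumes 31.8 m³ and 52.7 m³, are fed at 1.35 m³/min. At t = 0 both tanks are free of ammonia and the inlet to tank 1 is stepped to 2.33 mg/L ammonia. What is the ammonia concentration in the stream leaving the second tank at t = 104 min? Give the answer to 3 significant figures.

1.96 mg/L

Each tank obeys Vᵢ dCᵢ/dt = Q(Cᵢ₋₁ − Cᵢ), so τᵢ = Vᵢ/Q.
τ₁ = 31.8/1.35 = 23.556 min; τ₂ = 52.7/1.35 = 39.037 min.
Solving the cascade with C₁(0)=C₂(0)=0 gives C₂(t) = C_in[1 − (τ₁ e^(−t/τ₁) − τ₂ e^(−t/τ₂))/(τ₁ − τ₂)].
At t = 104: e^(−t/τ₁) = 0.012093, e^(−t/τ₂) = 0.069659.
C₂ = 2.33·[1 − (23.556·0.012093 − 39.037·0.069659)/(-15.481)] = 2.33·0.84275 = 1.9636 mg/L.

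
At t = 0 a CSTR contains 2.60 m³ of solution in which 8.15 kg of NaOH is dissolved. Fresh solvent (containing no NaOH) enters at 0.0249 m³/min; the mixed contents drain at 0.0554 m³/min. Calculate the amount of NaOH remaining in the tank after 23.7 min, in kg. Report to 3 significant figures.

4.51 kg

Total volume: dV/dt = Q_in − Q_out = -0.030500 m³/min, so V(t) = 2.60 − 0.030500 t and V(23.7) = 1.8772 m³.
Species balance (pure solvent in): dm/dt = −Q_out · m/V(t).
Separate: dm/m = −Q_out dt/V(t) ⇒ ln(m/m₀) = −(Q_out/(Q_in−Q_out)) ln(V/V₀).
m = m₀ (V₀/V)^(Q_out/(Q_in−Q_out)) = 8.15 × (2.60/1.8772)^(-1.8164) = 4.5101 kg.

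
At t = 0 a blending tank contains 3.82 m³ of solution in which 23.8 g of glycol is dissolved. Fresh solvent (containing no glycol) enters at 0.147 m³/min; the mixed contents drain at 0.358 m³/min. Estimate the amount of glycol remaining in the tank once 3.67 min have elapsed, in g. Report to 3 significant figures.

Total volume: dV/dt = Q_in − Q_out = -0.21100 m³/min, so V(t) = 3.82 − 0.21100 t and V(3.67) = 3.0456 m³.
Species balance (pure solvent in): dm/dt = −Q_out · m/V(t).
dm/m = −Q_out dt/(V₀ − 0.21100 t); integrating gives ln(m/m₀) = −(Q_out/(Q_in−Q_out)) ln(V/V₀).
m = m₀ (V₀/V)^(Q_out/(Q_in−Q_out)) = 23.8 × (3.82/3.0456)^(-1.6967) = 16.205 g.

16.2 g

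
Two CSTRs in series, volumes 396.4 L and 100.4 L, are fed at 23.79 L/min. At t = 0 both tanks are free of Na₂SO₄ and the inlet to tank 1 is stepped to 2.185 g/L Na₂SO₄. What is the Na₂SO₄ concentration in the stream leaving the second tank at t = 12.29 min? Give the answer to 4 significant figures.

0.8258 g/L

Time constants: τᵢ = Vᵢ/Q for each well-mixed tank.
τ₁ = 396.4/23.79 = 16.6625 min; τ₂ = 100.4/23.79 = 4.22026 min.
Tank 1: C₁ = C_in(1 − e^(−t/τ₁)). Tank 2 (τ₁ ≠ τ₂): C₂ = C_in[1 − (τ₁ e^(−t/τ₁) − τ₂ e^(−t/τ₂))/(τ₁ − τ₂)].
At t = 12.29: e^(−t/τ₁) = 0.478267, e^(−t/τ₂) = 0.0543591.
C₂ = 2.185·[1 − (16.6625·0.478267 − 4.22026·0.0543591)/(12.4422)] = 2.185·0.377948 = 0.825816 g/L.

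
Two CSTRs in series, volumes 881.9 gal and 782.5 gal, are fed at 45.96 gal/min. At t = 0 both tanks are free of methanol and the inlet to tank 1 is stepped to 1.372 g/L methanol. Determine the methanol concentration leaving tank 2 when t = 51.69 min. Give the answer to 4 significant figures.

Each tank obeys Vᵢ dCᵢ/dt = Q(Cᵢ₋₁ − Cᵢ), so τᵢ = Vᵢ/Q.
τ₁ = 881.9/45.96 = 19.1884 min; τ₂ = 782.5/45.96 = 17.0257 min.
Tank 1: C₁ = C_in(1 − e^(−t/τ₁)). Tank 2 (τ₁ ≠ τ₂): C₂ = C_in[1 − (τ₁ e^(−t/τ₁) − τ₂ e^(−t/τ₂))/(τ₁ − τ₂)].
At t = 51.69: e^(−t/τ₁) = 0.0676227, e^(−t/τ₂) = 0.0480265.
C₂ = 1.372·[1 − (19.1884·0.0676227 − 17.0257·0.0480265)/(2.16275)] = 1.372·0.778111 = 1.06757 g/L.

1.068 g/L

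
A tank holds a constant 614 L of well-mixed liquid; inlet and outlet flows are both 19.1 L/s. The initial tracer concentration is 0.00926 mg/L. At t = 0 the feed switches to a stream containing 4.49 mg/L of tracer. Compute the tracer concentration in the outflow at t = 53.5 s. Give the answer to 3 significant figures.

Unsteady species balance (constant V, well mixed): V dC/dt = Q(C_in − C).
So dC/dt = (C_in − C)/τ with τ = V/Q = 614/19.1 = 32.147 s.
C approaches C_in exponentially: C(t) = C_in + (C₀ − C_in) e^(−t/τ).
C(53.5) = 4.49 + (0.00926 − 4.49)·e^(−53.5/32.147) = 4.49 + (-4.4807)·0.18933 = 3.6417 mg/L.

3.64 mg/L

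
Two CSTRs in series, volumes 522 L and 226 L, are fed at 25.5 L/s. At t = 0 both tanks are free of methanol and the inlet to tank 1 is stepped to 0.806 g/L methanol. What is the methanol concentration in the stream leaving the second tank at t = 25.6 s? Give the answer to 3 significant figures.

Time constants: τᵢ = Vᵢ/Q for each well-mixed tank.
τ₁ = 522/25.5 = 20.471 s; τ₂ = 226/25.5 = 8.8627 s.
Tank 1: C₁ = C_in(1 − e^(−t/τ₁)). Tank 2 (τ₁ ≠ τ₂): C₂ = C_in[1 − (τ₁ e^(−t/τ₁) − τ₂ e^(−t/τ₂))/(τ₁ − τ₂)].
At t = 25.6: e^(−t/τ₁) = 0.28634, e^(−t/τ₂) = 0.055660.
C₂ = 0.806·[1 − (20.471·0.28634 − 8.8627·0.055660)/(11.608)] = 0.806·0.53753 = 0.43325 g/L.

0.433 g/L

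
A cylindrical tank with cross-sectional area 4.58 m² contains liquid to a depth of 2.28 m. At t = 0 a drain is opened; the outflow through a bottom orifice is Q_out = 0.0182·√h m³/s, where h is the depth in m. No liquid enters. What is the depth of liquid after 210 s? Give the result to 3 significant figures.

Mass balance (ρ constant): A dh/dt = −0.0182 √h.
This is separable: 2 d(√h)/dt = −0.0182/A, so √h = √h₀ − (0.0182/(2A)) t.
√h = √2.28 − 0.0182·210/(2·4.58) = 1.5100 − 0.41725 = 1.0927.
h = 1.0927² = 1.1940 m.

1.19 m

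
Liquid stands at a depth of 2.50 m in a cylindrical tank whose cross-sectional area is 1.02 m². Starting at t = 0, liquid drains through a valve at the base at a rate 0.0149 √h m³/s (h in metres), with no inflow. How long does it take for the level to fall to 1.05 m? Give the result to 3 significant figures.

Mass balance (ρ constant): A dh/dt = −0.0149 √h.
Separate and integrate: 2(√h − √h₀) = −(0.0149/A) t.
t = 2A(√h₀ − √h)/0.0149 = 2·1.02·(√2.50 − √1.05)/0.0149
  = 2.0400 × (1.5811 − 1.0247) / 0.0149 = 76.184 s.

76.2 s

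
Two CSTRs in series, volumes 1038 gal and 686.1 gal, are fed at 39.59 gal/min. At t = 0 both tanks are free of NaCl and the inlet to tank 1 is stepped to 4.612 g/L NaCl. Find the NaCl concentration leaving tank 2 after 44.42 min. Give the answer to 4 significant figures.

Each tank obeys Vᵢ dCᵢ/dt = Q(Cᵢ₋₁ − Cᵢ), so τᵢ = Vᵢ/Q.
τ₁ = 1038/39.59 = 26.2187 min; τ₂ = 686.1/39.59 = 17.3301 min.
Solving the cascade with C₁(0)=C₂(0)=0 gives C₂(t) = C_in[1 − (τ₁ e^(−t/τ₁) − τ₂ e^(−t/τ₂))/(τ₁ − τ₂)].
At t = 44.42: e^(−t/τ₁) = 0.183745, e^(−t/τ₂) = 0.0770604.
C₂ = 4.612·[1 − (26.2187·0.183745 − 17.3301·0.0770604)/(8.88861)] = 4.612·0.608253 = 2.80526 g/L.

2.805 g/L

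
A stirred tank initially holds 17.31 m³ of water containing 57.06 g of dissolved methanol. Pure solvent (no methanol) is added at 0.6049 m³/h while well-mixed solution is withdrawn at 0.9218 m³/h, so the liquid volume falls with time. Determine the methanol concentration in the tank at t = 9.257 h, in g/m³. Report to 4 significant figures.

2.313 g/m³

Let m(t) be the amount of methanol. Volume: V(t) = V₀ + (Q_in − Q_out) t = 17.31 − 0.316900 t; V(9.257) = 14.3765 m³.
No methanol enters, so dm/dt = −Q_out · (m/V).
dm/m = −Q_out dt/(V₀ − 0.316900 t); integrating gives ln(m/m₀) = −(Q_out/(Q_in−Q_out)) ln(V/V₀).
m = m₀ (V₀/V)^(Q_out/(Q_in−Q_out)) = 57.06 × (17.31/14.3765)^(-2.90880) = 33.2469 g.
C = m/V = 33.2469/14.3765 = 2.31259 g/m³.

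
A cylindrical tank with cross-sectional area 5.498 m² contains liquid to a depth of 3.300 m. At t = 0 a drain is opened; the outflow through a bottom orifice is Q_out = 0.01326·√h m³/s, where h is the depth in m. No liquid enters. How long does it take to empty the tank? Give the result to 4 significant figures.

1506 s

Unsteady balance on liquid volume: A dh/dt = −0.01326 √h.
Separate and integrate: 2(√h − √h₀) = −(0.01326/A) t.
Tank is empty when √h = 0: t_empty = 2A√h₀/0.01326.
t_empty = 2·5.498·√3.300/0.01326 = 10.9960·1.81659/0.01326 = 1506.43 s.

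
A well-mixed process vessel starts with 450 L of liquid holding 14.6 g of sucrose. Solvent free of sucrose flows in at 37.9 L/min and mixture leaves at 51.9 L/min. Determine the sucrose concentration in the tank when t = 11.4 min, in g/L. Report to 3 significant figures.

Let m(t) be the amount of sucrose. Volume: V(t) = V₀ + (Q_in − Q_out) t = 450 − 14.000 t; V(11.4) = 290.40 L.
No sucrose enters, so dm/dt = −Q_out · (m/V).
Separate: dm/m = −Q_out dt/V(t) ⇒ ln(m/m₀) = −(Q_out/(Q_in−Q_out)) ln(V/V₀).
m = m₀ (V₀/V)^(Q_out/(Q_in−Q_out)) = 14.6 × (450/290.40)^(-3.7071) = 2.8787 g.
C = m/V = 2.8787/290.40 = 0.0099129 g/L.

0.00991 g/L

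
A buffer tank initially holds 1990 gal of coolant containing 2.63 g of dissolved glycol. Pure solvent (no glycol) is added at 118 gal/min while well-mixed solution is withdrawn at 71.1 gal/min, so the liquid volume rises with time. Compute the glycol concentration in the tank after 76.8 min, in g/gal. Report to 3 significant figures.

9.82e-05 g/gal

Total volume: dV/dt = Q_in − Q_out = 46.900 gal/min, so V(t) = 1990 + 46.900 t and V(76.8) = 5591.9 gal.
No glycol enters, so dm/dt = −Q_out · (m/V).
dm/m = −Q_out dt/(V₀ + 46.900 t); integrating gives ln(m/m₀) = −(Q_out/(Q_in−Q_out)) ln(V/V₀).
m = m₀ (V₀/V)^(Q_out/(Q_in−Q_out)) = 2.63 × (1990/5591.9)^(1.5160) = 0.54918 g.
C = m/V = 0.54918/5591.9 = 9.8210e-05 g/gal.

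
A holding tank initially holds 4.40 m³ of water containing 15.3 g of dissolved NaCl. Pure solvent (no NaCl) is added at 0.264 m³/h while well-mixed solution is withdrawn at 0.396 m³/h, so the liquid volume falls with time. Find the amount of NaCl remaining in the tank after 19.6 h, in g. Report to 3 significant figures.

1.07 g

Total volume: dV/dt = Q_in − Q_out = -0.13200 m³/h, so V(t) = 4.40 − 0.13200 t and V(19.6) = 1.8128 m³.
No NaCl enters, so dm/dt = −Q_out · (m/V).
dm/m = −Q_out dt/(V₀ − 0.13200 t); integrating gives ln(m/m₀) = −(Q_out/(Q_in−Q_out)) ln(V/V₀).
m = m₀ (V₀/V)^(Q_out/(Q_in−Q_out)) = 15.3 × (4.40/1.8128)^(-3.0000) = 1.0700 g.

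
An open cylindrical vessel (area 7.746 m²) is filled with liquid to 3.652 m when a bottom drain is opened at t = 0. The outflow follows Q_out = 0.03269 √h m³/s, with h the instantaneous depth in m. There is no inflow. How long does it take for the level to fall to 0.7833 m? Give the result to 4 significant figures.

A dh/dt = −Q_out = −0.03269 √h.
This is separable: 2 d(√h)/dt = −0.03269/A, so √h = √h₀ − (0.03269/(2A)) t.
t = 2A(√h₀ − √h)/0.03269 = 2·7.746·(√3.652 − √0.7833)/0.03269
  = 15.4920 × (1.91102 − 0.885042) / 0.03269 = 486.218 s.

486.2 s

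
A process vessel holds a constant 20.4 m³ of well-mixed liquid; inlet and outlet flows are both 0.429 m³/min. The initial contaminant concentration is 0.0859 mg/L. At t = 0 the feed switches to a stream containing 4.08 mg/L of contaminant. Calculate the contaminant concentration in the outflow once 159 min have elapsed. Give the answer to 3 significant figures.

Accumulation = in − out for the solute gives V dC/dt = Q(C_in − C).
Time constant τ = V/Q = 20.4/0.429 = 47.552 min.
C approaches C_in exponentially: C(t) = C_in + (C₀ − C_in) e^(−t/τ).
C(159) = 4.08 + (0.0859 − 4.08)·e^(−159/47.552) = 4.08 + (-3.9941)·0.035307 = 3.9390 mg/L.

3.94 mg/L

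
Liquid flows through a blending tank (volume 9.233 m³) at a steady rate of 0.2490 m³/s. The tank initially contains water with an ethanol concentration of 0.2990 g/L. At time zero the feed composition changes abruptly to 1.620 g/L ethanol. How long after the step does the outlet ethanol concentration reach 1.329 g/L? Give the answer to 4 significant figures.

Species balance: V dC/dt = Q(C_in − C) ⇒ τ = V/Q = 37.0803 s.
C(t) = C_in + (C₀ − C_in) e^(−t/τ). Set C = 1.329 and solve for t:
e^(−t/τ) = (C − C_in)/(C₀ − C_in) = (1.329 − 1.620)/(0.2990 − 1.620) = 0.220288
t = −τ ln(…) = 37.0803 × 1.51282 = 56.0959 s.

56.10 s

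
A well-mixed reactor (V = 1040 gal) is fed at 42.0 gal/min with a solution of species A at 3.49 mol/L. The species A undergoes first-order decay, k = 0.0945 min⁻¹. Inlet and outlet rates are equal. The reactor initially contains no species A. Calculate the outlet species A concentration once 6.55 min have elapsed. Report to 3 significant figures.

Accumulation = in − out − consumed: V dC/dt = Q C_in − Q C − k V C.
This is linear with rate a = Q/V + k = 0.13488 min⁻¹.
C_ss = Q C_in/(Q + kV) = 1.0449 mol/L; C(t) = C_ss + (C₀ − C_ss) e^(−a t).
C(6.55) = 1.0449 + (-1.0449)·e^(−0.13488·6.55) = 1.0449 + (-1.0449)·0.41334 = 0.61301 mol/L.

0.613 mol/L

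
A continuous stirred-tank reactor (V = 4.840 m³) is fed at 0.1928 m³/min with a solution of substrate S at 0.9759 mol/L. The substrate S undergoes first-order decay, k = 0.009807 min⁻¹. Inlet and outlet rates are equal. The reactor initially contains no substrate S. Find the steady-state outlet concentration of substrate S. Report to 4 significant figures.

Species balance: V dC/dt = Q C_in − Q C − k V C.
At steady state: 0 = Q C_in − (Q + kV) C_ss, so C_ss = Q C_in/(Q + kV).
C_ss = 0.1928·0.9759/(0.1928 + 0.009807·4.840) = 0.188154/0.240266 = 0.783105 mol/L.

0.7831 mol/L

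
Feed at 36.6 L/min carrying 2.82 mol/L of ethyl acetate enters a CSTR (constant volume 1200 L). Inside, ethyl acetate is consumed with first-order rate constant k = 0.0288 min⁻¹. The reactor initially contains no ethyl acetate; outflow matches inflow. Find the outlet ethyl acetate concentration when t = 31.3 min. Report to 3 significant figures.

1.22 mol/L

Species balance: V dC/dt = Q C_in − Q C − k V C.
dC/dt = (Q/V) C_in − (Q/V + k) C; effective rate a = Q/V + k = 0.030500 + 0.0288 = 0.059300 min⁻¹.
C_ss = Q C_in/(Q + kV) = 1.4504 mol/L; C(t) = C_ss + (C₀ − C_ss) e^(−a t).
C(31.3) = 1.4504 + (-1.4504)·e^(−0.059300·31.3) = 1.4504 + (-1.4504)·0.15628 = 1.2237 mol/L.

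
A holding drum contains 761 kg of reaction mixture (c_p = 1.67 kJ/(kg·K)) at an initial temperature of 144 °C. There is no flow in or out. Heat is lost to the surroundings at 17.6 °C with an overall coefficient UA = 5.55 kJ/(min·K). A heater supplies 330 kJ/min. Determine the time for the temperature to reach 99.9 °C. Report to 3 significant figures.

Unsteady energy balance on the tank contents: M c_p dT/dt = −UA(T − T_amb) + Q̇.
τ = M c_p/UA = 228.99 min; T_ss = T_amb + Q̇/UA = 17.6 + 330/5.55 = 77.059 °C.
T(t) = T_ss + (T₀ − T_ss)e^(−t/τ); set T = 99.9:
t = −τ ln[(T − T_ss)/(T₀ − T_ss)] = −228.99 · ln(0.34121) = 246.22 min.

246 min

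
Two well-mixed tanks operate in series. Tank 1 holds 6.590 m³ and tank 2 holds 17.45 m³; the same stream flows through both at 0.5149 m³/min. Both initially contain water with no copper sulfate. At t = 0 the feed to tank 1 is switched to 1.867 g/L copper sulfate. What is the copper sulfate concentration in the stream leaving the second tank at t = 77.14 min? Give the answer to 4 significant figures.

Each tank obeys Vᵢ dCᵢ/dt = Q(Cᵢ₋₁ − Cᵢ), so τᵢ = Vᵢ/Q.
τ₁ = 6.590/0.5149 = 12.7986 min; τ₂ = 17.45/0.5149 = 33.8901 min.
Solving the cascade with C₁(0)=C₂(0)=0 gives C₂(t) = C_in[1 − (τ₁ e^(−t/τ₁) − τ₂ e^(−t/τ₂))/(τ₁ − τ₂)].
At t = 77.14: e^(−t/τ₁) = 0.00241219, e^(−t/τ₂) = 0.102675.
C₂ = 1.867·[1 − (12.7986·0.00241219 − 33.8901·0.102675)/(-21.0915)] = 1.867·0.836483 = 1.56171 g/L.

1.562 g/L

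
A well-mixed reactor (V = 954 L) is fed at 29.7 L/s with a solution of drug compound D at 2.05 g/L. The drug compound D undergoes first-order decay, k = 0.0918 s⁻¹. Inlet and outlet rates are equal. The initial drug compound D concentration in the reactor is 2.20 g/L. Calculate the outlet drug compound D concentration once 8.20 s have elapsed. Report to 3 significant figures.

V dC/dt = Q(C_in − C) − k V C.
dC/dt = (Q/V) C_in − (Q/V + k) C; effective rate a = Q/V + k = 0.031132 + 0.0918 = 0.12293 s⁻¹.
C_ss = Q C_in/(Q + kV) = 0.51915 g/L; C(t) = C_ss + (C₀ − C_ss) e^(−a t).
C(8.20) = 0.51915 + (1.6808)·e^(−0.12293·8.20) = 0.51915 + (1.6808)·0.36493 = 1.1325 g/L.

1.13 g/L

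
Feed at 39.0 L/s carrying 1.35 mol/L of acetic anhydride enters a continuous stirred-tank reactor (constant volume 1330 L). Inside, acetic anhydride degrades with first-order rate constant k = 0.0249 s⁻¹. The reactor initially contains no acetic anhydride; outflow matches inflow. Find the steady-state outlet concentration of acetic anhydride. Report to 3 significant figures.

0.730 mol/L

Accumulation = in − out − consumed: V dC/dt = Q C_in − Q C − k V C.
At steady state: 0 = Q C_in − (Q + kV) C_ss, so C_ss = Q C_in/(Q + kV).
C_ss = 39.0·1.35/(39.0 + 0.0249·1330) = 52.650/72.117 = 0.73006 mol/L.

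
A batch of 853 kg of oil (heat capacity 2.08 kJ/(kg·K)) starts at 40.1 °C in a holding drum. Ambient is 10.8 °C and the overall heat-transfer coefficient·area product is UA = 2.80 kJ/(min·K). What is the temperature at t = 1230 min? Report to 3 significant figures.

Lumped-capacitance energy balance: M c_p dT/dt = UA(T_amb − T).
dT/dt = (T_ss − T)/τ with T_ss = T_amb = 10.800 °C, τ = M c_p/UA = 853·2.08/2.80 = 633.66 min.
Integrating: T(t) = T_ss + (T₀ − T_ss) e^(−t/τ).
T(1230) = 10.800 + (29.300)·0.14354 = 15.006 °C.

15.0 °C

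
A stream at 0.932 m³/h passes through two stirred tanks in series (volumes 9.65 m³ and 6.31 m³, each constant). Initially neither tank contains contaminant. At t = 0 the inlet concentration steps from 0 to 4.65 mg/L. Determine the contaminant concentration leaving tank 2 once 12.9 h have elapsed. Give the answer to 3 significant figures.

Each tank obeys Vᵢ dCᵢ/dt = Q(Cᵢ₋₁ − Cᵢ), so τᵢ = Vᵢ/Q.
τ₁ = 9.65/0.932 = 10.354 h; τ₂ = 6.31/0.932 = 6.7704 h.
Solving the cascade with C₁(0)=C₂(0)=0 gives C₂(t) = C_in[1 − (τ₁ e^(−t/τ₁) − τ₂ e^(−t/τ₂))/(τ₁ − τ₂)].
At t = 12.9: e^(−t/τ₁) = 0.28769, e^(−t/τ₂) = 0.14877.
C₂ = 4.65·[1 − (10.354·0.28769 − 6.7704·0.14877)/(3.5837)] = 4.65·0.44987 = 2.0919 mg/L.

2.09 mg/L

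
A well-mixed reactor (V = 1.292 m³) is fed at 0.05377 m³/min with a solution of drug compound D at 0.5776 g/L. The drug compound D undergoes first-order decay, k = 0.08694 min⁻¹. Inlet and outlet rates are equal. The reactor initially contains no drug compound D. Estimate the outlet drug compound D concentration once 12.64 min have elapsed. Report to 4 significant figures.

0.1502 g/L

V dC/dt = Q(C_in − C) − k V C.
dC/dt = (Q/V) C_in − (Q/V + k) C; effective rate a = Q/V + k = 0.0416176 + 0.08694 = 0.128558 min⁻¹.
C_ss = Q C_in/(Q + kV) = 0.186985 g/L; C(t) = C_ss + (C₀ − C_ss) e^(−a t).
C(12.64) = 0.186985 + (-0.186985)·e^(−0.128558·12.64) = 0.186985 + (-0.186985)·0.196918 = 0.150164 g/L.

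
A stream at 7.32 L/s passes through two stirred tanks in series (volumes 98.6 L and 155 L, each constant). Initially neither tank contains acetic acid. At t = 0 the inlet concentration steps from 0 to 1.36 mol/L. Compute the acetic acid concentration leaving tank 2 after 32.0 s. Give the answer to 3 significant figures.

Time constants: τᵢ = Vᵢ/Q for each well-mixed tank.
τ₁ = 98.6/7.32 = 13.470 s; τ₂ = 155/7.32 = 21.175 s.
Tank 1: C₁ = C_in(1 − e^(−t/τ₁)). Tank 2 (τ₁ ≠ τ₂): C₂ = C_in[1 − (τ₁ e^(−t/τ₁) − τ₂ e^(−t/τ₂))/(τ₁ − τ₂)].
At t = 32.0: e^(−t/τ₁) = 0.092953, e^(−t/τ₂) = 0.22064.
C₂ = 1.36·[1 − (13.470·0.092953 − 21.175·0.22064)/(-7.7049)] = 1.36·0.55614 = 0.75635 mol/L.

0.756 mol/L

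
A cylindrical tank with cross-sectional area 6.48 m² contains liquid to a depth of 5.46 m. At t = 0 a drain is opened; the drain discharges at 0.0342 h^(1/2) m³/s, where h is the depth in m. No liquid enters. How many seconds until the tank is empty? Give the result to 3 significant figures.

885 s

Accumulation of liquid (constant cross-section A): A dh/dt = −0.0342 √h.
Separate and integrate: 2(√h − √h₀) = −(0.0342/A) t.
Set h = 0: 2√h₀ = (0.0342/A) t_empty ⇒ t_empty = 2A√h₀/0.0342.
t_empty = 2·6.48·√5.46/0.0342 = 12.960·2.3367/0.0342 = 885.47 s.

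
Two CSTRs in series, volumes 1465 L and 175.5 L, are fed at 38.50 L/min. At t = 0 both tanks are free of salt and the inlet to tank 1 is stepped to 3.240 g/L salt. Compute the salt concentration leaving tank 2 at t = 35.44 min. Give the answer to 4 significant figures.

Time constants: τᵢ = Vᵢ/Q for each well-mixed tank.
τ₁ = 1465/38.50 = 38.0519 min; τ₂ = 175.5/38.50 = 4.55844 min.
Tank 1: C₁ = C_in(1 − e^(−t/τ₁)). Tank 2 (τ₁ ≠ τ₂): C₂ = C_in[1 − (τ₁ e^(−t/τ₁) − τ₂ e^(−t/τ₂))/(τ₁ − τ₂)].
At t = 35.44: e^(−t/τ₁) = 0.394018, e^(−t/τ₂) = 0.000420281.
C₂ = 3.240·[1 − (38.0519·0.394018 − 4.55844·0.000420281)/(33.4935)] = 3.240·0.552413 = 1.78982 g/L.

1.790 g/L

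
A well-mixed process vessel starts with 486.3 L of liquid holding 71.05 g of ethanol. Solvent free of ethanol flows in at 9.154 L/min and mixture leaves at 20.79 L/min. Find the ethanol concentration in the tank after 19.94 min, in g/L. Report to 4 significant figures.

0.08773 g/L

Total volume: dV/dt = Q_in − Q_out = -11.6360 L/min, so V(t) = 486.3 − 11.6360 t and V(19.94) = 254.278 L.
Species balance (pure solvent in): dm/dt = −Q_out · m/V(t).
Separate: dm/m = −Q_out dt/V(t) ⇒ ln(m/m₀) = −(Q_out/(Q_in−Q_out)) ln(V/V₀).
m = m₀ (V₀/V)^(Q_out/(Q_in−Q_out)) = 71.05 × (486.3/254.278)^(-1.78670) = 22.3069 g.
C = m/V = 22.3069/254.278 = 0.0877263 g/L.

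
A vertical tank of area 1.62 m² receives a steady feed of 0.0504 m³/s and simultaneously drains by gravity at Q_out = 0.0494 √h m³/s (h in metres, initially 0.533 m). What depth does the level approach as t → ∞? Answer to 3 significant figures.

A dh/dt = Q_in − 0.0494 √h. Steady state requires inflow = outflow:
Q_in = 0.0494 √h_ss ⇒ √h_ss = 0.0504/0.0494 = 1.0202.
h_ss = 1.0202² = 1.0409 m. (Since h₀ = 0.533 m < h_ss, the level will rise toward this value.)

1.04 m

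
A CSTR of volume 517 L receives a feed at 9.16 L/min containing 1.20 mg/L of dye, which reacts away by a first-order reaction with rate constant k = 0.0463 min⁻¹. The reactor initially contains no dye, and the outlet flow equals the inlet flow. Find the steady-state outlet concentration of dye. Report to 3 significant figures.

0.332 mg/L

Species balance: V dC/dt = Q C_in − Q C − k V C.
Steady state (dC/dt = 0): C_ss = Q C_in/(Q + kV) = C_in/(1 + kV/Q).
C_ss = 9.16·1.20/(9.16 + 0.0463·517) = 10.992/33.097 = 0.33211 mg/L.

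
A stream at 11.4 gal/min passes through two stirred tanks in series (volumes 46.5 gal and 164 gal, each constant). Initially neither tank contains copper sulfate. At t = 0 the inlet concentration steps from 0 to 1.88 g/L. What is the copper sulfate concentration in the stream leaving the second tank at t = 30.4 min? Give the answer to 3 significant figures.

Time constants: τᵢ = Vᵢ/Q for each well-mixed tank.
τ₁ = 46.5/11.4 = 4.0789 min; τ₂ = 164/11.4 = 14.386 min.
Solving the cascade with C₁(0)=C₂(0)=0 gives C₂(t) = C_in[1 − (τ₁ e^(−t/τ₁) − τ₂ e^(−t/τ₂))/(τ₁ − τ₂)].
At t = 30.4: e^(−t/τ₁) = 0.00057976, e^(−t/τ₂) = 0.12085.
C₂ = 1.88·[1 − (4.0789·0.00057976 − 14.386·0.12085)/(-10.307)] = 1.88·0.83155 = 1.5633 g/L.

1.56 g/L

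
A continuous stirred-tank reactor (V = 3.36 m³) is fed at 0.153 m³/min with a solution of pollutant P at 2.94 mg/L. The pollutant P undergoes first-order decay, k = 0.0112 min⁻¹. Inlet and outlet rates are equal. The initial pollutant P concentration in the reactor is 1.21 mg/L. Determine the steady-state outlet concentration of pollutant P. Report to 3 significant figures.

V dC/dt = Q(C_in − C) − k V C.
Steady state (dC/dt = 0): C_ss = Q C_in/(Q + kV) = C_in/(1 + kV/Q).
C_ss = 0.153·2.94/(0.153 + 0.0112·3.36) = 0.44982/0.19063 = 2.3596 mg/L.

2.36 mg/L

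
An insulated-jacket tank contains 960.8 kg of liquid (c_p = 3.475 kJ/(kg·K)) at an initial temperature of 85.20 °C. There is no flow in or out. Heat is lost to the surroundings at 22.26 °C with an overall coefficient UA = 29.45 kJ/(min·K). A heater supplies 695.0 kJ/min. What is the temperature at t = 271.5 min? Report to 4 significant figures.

Heat balance on the well-mixed liquid: M c_p dT/dt = −UA(T − T_amb) + Q̇.
dT/dt = (T_ss − T)/τ with T_ss = T_amb + Q̇/UA = 22.26 + 695.0/29.45 = 45.8593 °C, τ = M c_p/UA = 960.8·3.475/29.45 = 113.371 min.
Integrating: T(t) = T_ss + (T₀ − T_ss) e^(−t/τ).
T(271.5) = 45.8593 + (39.3407)·0.0911919 = 49.4469 °C.

49.45 °C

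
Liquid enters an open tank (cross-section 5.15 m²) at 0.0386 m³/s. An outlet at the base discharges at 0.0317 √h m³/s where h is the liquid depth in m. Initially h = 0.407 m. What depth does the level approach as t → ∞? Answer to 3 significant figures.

1.48 m

Level balance: A dh/dt = 0.0386 − 0.0317 √h. Setting dh/dt = 0:
Q_in = 0.0317 √h_ss ⇒ √h_ss = 0.0386/0.0317 = 1.2177.
h_ss = 1.2177² = 1.4827 m. (Since h₀ = 0.407 m < h_ss, the level will rise toward this value.)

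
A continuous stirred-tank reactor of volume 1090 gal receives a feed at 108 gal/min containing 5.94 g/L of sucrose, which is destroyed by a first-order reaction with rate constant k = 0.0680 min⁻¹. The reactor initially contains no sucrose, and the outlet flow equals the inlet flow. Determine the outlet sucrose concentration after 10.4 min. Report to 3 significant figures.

2.90 g/L

Accumulation = in − out − consumed: V dC/dt = Q C_in − Q C − k V C.
This is linear with rate a = Q/V + k = 0.16708 min⁻¹.
C_ss = Q C_in/(Q + kV) = 3.5225 g/L; C(t) = C_ss + (C₀ − C_ss) e^(−a t).
C(10.4) = 3.5225 + (-3.5225)·e^(−0.16708·10.4) = 3.5225 + (-3.5225)·0.17593 = 2.9028 g/L.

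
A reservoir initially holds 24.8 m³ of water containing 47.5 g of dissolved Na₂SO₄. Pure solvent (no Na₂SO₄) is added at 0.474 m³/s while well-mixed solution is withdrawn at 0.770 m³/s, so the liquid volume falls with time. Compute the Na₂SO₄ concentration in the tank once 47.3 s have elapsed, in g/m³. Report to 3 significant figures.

0.506 g/m³

Let m(t) be the amount of Na₂SO₄. Volume: V(t) = V₀ + (Q_in − Q_out) t = 24.8 − 0.29600 t; V(47.3) = 10.799 m³.
Species balance (pure solvent in): dm/dt = −Q_out · m/V(t).
dm/m = −Q_out dt/(V₀ − 0.29600 t); integrating gives ln(m/m₀) = −(Q_out/(Q_in−Q_out)) ln(V/V₀).
m = m₀ (V₀/V)^(Q_out/(Q_in−Q_out)) = 47.5 × (24.8/10.799)^(-2.6014) = 5.4632 g.
C = m/V = 5.4632/10.799 = 0.50589 g/m³.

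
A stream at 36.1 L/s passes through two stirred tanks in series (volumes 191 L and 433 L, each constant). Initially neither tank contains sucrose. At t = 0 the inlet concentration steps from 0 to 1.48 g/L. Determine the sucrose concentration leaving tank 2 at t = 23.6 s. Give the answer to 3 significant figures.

Time constants: τᵢ = Vᵢ/Q for each well-mixed tank.
τ₁ = 191/36.1 = 5.2909 s; τ₂ = 433/36.1 = 11.994 s.
Solving the cascade with C₁(0)=C₂(0)=0 gives C₂(t) = C_in[1 − (τ₁ e^(−t/τ₁) − τ₂ e^(−t/τ₂))/(τ₁ − τ₂)].
At t = 23.6: e^(−t/τ₁) = 0.011556, e^(−t/τ₂) = 0.13980.
C₂ = 1.48·[1 − (5.2909·0.011556 − 11.994·0.13980)/(-6.7036)] = 1.48·0.75899 = 1.1233 g/L.

1.12 g/L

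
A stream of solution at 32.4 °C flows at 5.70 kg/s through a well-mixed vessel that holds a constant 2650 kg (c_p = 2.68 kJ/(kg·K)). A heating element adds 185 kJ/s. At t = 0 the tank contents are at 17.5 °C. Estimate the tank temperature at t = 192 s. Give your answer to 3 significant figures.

M c_p dT/dt = ṁ c_p (T_in − T) + Q̇.
Rearrange: dT/dt = (T_ss − T)/τ with τ = M/ṁ = 464.91 s and T_ss = T_in + Q̇/(ṁ c_p) = 44.511 °C.
T approaches T_ss exponentially: T(t) = T_ss + (T₀ − T_ss) e^(−t/τ).
T(192) = 44.511 + (-27.011)·e^(−192/464.91) = 44.511 + (-27.011)·0.66167 = 26.638 °C.

26.6 °C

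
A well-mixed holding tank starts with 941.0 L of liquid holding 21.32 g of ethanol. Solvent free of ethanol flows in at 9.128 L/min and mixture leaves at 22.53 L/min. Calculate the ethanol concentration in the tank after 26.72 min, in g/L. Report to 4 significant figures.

Let m(t) be the amount of ethanol. Volume: V(t) = V₀ + (Q_in − Q_out) t = 941.0 − 13.4020 t; V(26.72) = 582.899 L.
Solute balance: dm/dt = 0 − Q_out C = −Q_out m/V(t).
Separate: dm/m = −Q_out dt/V(t) ⇒ ln(m/m₀) = −(Q_out/(Q_in−Q_out)) ln(V/V₀).
m = m₀ (V₀/V)^(Q_out/(Q_in−Q_out)) = 21.32 × (941.0/582.899)^(-1.68109) = 9.53072 g.
C = m/V = 9.53072/582.899 = 0.0163506 g/L.

0.01635 g/L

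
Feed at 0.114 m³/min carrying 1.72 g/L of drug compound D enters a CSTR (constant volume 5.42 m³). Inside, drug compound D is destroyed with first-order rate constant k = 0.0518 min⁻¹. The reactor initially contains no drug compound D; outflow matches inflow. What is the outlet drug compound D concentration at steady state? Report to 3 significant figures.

0.497 g/L

Accumulation = in − out − consumed: V dC/dt = Q C_in − Q C − k V C.
Steady state (dC/dt = 0): C_ss = Q C_in/(Q + kV) = C_in/(1 + kV/Q).
C_ss = 0.114·1.72/(0.114 + 0.0518·5.42) = 0.19608/0.39476 = 0.49671 g/L.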